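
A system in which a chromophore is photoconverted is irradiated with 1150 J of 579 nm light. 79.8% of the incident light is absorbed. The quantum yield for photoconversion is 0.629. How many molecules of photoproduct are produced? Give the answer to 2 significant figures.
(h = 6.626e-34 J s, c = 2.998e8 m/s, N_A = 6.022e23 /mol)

Photon energy at 579 nm: hc/λ = (6.626e-34)(2.998e8)/(579e-9) = 3.431e-19 J.
Photons incident: 1150 / 3.431e-19 = 3.352e21, i.e. 3.352e21/6.022e23 = 0.005566 mol.
Photons absorbed: 0.798 × 0.005566 = 0.004442 mol.
Product: Φ × n_abs = 0.629 × 0.004442 = 0.002794 mol.
As a count: 0.002794 × 6.022e23 = 1.7e21.

1.7e21 molecules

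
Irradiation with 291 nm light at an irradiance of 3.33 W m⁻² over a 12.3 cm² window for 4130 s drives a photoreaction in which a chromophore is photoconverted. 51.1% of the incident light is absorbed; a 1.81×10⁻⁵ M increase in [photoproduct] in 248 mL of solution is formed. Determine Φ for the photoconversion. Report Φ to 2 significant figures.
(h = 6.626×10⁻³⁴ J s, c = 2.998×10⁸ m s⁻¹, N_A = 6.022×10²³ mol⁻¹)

Φ = 0.21

Product: (1.81×10⁻⁵ M)(0.248 L) = 4.489×10⁻⁶ mol.
Photon energy at 291 nm: hc/λ = (6.626×10⁻³⁴)(2.998×10⁸)/(291×10⁻⁹) = 6.826×10⁻¹⁹ J.
Energy delivered: (3.33 W m⁻²)(12.3×10⁻⁴ m²)(4130 s) = 16.92 J.
Photons incident: 16.92 / 6.826×10⁻¹⁹ = 2.479×10¹⁹, i.e. 2.479×10¹⁹/6.022×10²³ = 4.117×10⁻⁵ mol.
Photons absorbed: 0.511 × 4.117×10⁻⁵ = 2.104×10⁻⁵ mol.
Φ = 4.489×10⁻⁶ mol / 2.104×10⁻⁵ mol photons = 0.21.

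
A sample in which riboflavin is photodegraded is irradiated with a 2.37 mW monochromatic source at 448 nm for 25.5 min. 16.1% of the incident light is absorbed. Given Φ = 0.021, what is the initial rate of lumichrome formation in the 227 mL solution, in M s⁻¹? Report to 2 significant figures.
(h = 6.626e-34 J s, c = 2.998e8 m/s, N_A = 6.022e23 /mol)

1.3e-10 M s⁻¹

Photon energy at 448 nm: hc/λ = (6.626e-34)(2.998e8)/(448e-9) = 4.434e-19 J.
Energy delivered: (2.37 mW)(1530 s) = 3.626 J.
Photons incident: 3.626 / 4.434e-19 = 8.178e18, i.e. 8.178e18/6.022e23 = 1.358e-5 mol.
Photons absorbed: 0.161 × 1.358e-5 = 2.186e-6 mol.
Product formed: 0.021 × 2.186e-6 = 4.591e-8 mol.
Rate: 4.591e-8 mol / (1530 s × 0.227 L) = 1.3e-10 M s⁻¹.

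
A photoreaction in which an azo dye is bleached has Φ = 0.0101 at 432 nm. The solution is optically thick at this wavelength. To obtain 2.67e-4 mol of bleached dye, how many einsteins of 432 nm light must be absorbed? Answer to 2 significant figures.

Photons that must be absorbed: 2.67e-4 / 0.0101 = 0.02644 mol.

0.026 einstein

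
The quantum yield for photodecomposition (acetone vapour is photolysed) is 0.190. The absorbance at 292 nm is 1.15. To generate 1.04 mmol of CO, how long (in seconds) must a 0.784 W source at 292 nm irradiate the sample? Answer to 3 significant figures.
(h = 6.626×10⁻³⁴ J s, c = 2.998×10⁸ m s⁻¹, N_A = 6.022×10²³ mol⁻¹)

t ≈ 3080 s

Product: 1.04 mmol = 0.00104 mol.
Photons that must be absorbed: 0.00104 / 0.190 = 0.005474 mol.
Fraction absorbed: 1 − 10^(−1.15) = 0.9292.
Incident photons needed: 0.005474 / 0.9292 = 0.005891 mol.
Photon energy: hc/λ = 6.803×10⁻¹⁹ J; per mole, 4.097×10⁵ J mol⁻¹.
Energy required: 0.005891 × 4.097×10⁵ = 2414 J.
Time: 2414 J / 0.784 W = 3080 s.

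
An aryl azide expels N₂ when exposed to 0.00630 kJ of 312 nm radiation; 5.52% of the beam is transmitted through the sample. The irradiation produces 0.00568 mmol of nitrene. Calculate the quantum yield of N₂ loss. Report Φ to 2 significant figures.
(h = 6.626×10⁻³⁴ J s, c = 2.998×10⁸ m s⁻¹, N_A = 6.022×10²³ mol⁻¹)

Φ = 0.37

Product: 0.00568 mmol = 5.68×10⁻⁶ mol.
Photon energy at 312 nm: hc/λ = (6.626×10⁻³⁴)(2.998×10⁸)/(312×10⁻⁹) = 6.367×10⁻¹⁹ J.
Incident energy: 0.00630 kJ = 6.30 J.
Photons incident: 6.30 / 6.367×10⁻¹⁹ = 9.895×10¹⁸, i.e. 9.895×10¹⁸/6.022×10²³ = 1.643×10⁻⁵ mol.
Fraction absorbed: 1 − 5.52/100 = 0.9448.
Photons absorbed: 0.9448 × 1.643×10⁻⁵ = 1.552×10⁻⁵ mol.
Φ = 5.68×10⁻⁶ mol / 1.552×10⁻⁵ mol photons = 0.37.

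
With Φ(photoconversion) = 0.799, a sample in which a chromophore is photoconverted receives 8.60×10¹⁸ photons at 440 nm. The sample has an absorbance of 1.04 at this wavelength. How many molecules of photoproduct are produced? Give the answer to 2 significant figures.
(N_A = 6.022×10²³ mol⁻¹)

6.2×10¹⁸ molecules

Moles of photons: 8.60×10¹⁸ / 6.022×10²³ = 1.428×10⁻⁵ mol.
Fraction absorbed: 1 − 10^(−1.04) = 0.9088.
Photons absorbed: 0.9088 × 1.428×10⁻⁵ = 1.298×10⁻⁵ mol.
Product: Φ × n_abs = 0.799 × 1.298×10⁻⁵ = 1.037×10⁻⁵ mol.
As a count: 1.037×10⁻⁵ × 6.022×10²³ = 6.2×10¹⁸.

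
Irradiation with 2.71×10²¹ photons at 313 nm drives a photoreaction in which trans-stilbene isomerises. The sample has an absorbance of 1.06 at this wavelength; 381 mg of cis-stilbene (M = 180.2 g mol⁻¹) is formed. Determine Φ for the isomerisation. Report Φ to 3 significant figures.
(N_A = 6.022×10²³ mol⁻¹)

Φ = 0.515

Product: 381 mg / 180.2 g mol⁻¹ = 0.002114 mol.
Moles of photons: 2.71×10²¹ / 6.022×10²³ = 0.004500 mol.
Fraction absorbed: 1 − 10^(−1.06) = 0.9129.
Photons absorbed: 0.9129 × 0.004500 = 0.004108 mol.
Φ = 0.002114 mol / 0.004108 mol photons = 0.515.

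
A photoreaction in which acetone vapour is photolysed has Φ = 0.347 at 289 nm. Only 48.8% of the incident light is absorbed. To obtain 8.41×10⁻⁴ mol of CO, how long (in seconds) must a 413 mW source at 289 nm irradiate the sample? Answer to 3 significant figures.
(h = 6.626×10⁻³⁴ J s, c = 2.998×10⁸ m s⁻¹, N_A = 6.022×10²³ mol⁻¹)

t ≈ 4980 s

Photons that must be absorbed: 8.41×10⁻⁴ / 0.347 = 0.002424 mol.
Incident photons needed: 0.002424 / 0.488 = 0.004967 mol.
Photon energy: hc/λ = 6.874×10⁻¹⁹ J; per mole, 4.140×10⁵ J mol⁻¹.
Energy required: 0.004967 × 4.140×10⁵ = 2056 J.
Time: 2056 J / 0.413 W = 4980 s.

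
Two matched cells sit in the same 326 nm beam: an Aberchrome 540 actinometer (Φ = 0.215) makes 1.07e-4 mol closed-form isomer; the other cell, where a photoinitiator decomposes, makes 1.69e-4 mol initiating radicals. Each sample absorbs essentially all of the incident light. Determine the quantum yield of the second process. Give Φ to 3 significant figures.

Photons absorbed by the actinometer: 1.07e-4 / 0.215 = 4.977e-4 mol.
Φ(unknown) = 1.69e-4 / 4.977e-4 = 0.340.

Φ = 0.340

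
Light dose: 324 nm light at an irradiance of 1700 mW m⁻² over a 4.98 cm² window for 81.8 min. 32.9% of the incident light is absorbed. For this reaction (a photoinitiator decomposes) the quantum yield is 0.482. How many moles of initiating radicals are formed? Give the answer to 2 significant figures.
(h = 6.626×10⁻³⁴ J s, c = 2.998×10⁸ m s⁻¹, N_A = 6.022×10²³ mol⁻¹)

Photon energy at 324 nm: hc/λ = (6.626×10⁻³⁴)(2.998×10⁸)/(324×10⁻⁹) = 6.131×10⁻¹⁹ J.
Energy delivered: (1700 mW m⁻²)(4.98×10⁻⁴ m²)(4908 s) = 4.155 J.
Photons incident: 4.155 / 6.131×10⁻¹⁹ = 6.777×10¹⁸, i.e. 6.777×10¹⁸/6.022×10²³ = 1.125×10⁻⁵ mol.
Photons absorbed: 0.329 × 1.125×10⁻⁵ = 3.701×10⁻⁶ mol.
Product: Φ × n_abs = 0.482 × 3.701×10⁻⁶ = 1.784×10⁻⁶ mol.

1.8×10⁻⁶ mol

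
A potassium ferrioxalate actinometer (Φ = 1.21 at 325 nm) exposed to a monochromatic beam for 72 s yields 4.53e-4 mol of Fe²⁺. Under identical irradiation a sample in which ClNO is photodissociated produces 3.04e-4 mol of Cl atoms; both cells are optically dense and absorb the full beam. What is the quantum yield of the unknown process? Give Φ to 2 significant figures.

Φ = 0.81

Photons absorbed by the actinometer: 4.53e-4 / 1.21 = 3.744e-4 mol.
Φ(unknown) = 3.04e-4 / 3.744e-4 = 0.81.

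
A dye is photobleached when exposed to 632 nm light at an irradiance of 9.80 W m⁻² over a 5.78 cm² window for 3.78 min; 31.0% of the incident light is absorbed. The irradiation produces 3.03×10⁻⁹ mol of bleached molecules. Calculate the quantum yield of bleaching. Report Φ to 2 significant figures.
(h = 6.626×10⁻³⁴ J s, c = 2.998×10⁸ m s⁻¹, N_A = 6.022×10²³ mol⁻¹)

Photon energy at 632 nm: hc/λ = (6.626×10⁻³⁴)(2.998×10⁸)/(632×10⁻⁹) = 3.143×10⁻¹⁹ J.
Energy delivered: (9.80 W m⁻²)(5.78×10⁻⁴ m²)(226.8 s) = 1.285 J.
Photons incident: 1.285 / 3.143×10⁻¹⁹ = 4.088×10¹⁸, i.e. 4.088×10¹⁸/6.022×10²³ = 6.788×10⁻⁶ mol.
Photons absorbed: 0.310 × 6.788×10⁻⁶ = 2.104×10⁻⁶ mol.
Φ = 3.03×10⁻⁹ mol / 2.104×10⁻⁶ mol photons = 0.0014.

Φ = 0.0014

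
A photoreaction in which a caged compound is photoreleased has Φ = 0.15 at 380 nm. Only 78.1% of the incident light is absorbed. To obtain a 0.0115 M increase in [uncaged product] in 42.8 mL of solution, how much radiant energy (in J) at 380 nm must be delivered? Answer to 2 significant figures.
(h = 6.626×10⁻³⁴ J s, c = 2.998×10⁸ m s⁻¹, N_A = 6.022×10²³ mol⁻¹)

1300 J

Product: (0.0115 M)(0.0428 L) = 4.922×10⁻⁴ mol.
Photons that must be absorbed: 4.922×10⁻⁴ / 0.15 = 0.003281 mol.
Incident photons needed: 0.003281 / 0.781 = 0.004201 mol.
Photon energy: hc/λ = 5.228×10⁻¹⁹ J; per mole, 3.148×10⁵ J mol⁻¹.
Energy required: 0.004201 × 3.148×10⁵ = 1300 J.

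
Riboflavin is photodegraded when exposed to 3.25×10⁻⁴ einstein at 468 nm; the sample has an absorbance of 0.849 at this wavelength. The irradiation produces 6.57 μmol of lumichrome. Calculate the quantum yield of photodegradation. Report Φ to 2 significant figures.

Φ = 0.024

Product: 6.57 μmol = 6.57×10⁻⁶ mol.
Fraction absorbed: 1 − 10^(−0.849) = 0.8584.
Photons absorbed: 0.8584 × 3.25×10⁻⁴ = 2.790×10⁻⁴ mol.
Φ = 6.57×10⁻⁶ mol / 2.790×10⁻⁴ mol photons = 0.024.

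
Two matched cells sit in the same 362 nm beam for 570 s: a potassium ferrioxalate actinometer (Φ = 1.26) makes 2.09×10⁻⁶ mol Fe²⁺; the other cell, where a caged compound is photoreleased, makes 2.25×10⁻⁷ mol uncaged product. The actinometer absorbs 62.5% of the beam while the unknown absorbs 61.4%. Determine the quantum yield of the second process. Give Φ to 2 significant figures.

Φ = 0.14

Photons absorbed by the actinometer: 2.09×10⁻⁶ / 1.26 = 1.659×10⁻⁶ mol.
Incident flux: 1.659×10⁻⁶ / 0.625 = 2.654×10⁻⁶ einstein.
Absorbed by unknown: 0.614 × 2.654×10⁻⁶ = 1.630×10⁻⁶ mol.
Φ(unknown) = 2.25×10⁻⁷ / 1.630×10⁻⁶ = 0.14.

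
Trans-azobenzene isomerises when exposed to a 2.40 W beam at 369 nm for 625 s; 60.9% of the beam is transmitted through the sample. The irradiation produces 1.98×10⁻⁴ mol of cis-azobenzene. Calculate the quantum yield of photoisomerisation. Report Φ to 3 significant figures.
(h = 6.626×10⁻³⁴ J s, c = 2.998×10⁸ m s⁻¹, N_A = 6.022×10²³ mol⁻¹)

Φ = 0.109

Photon energy at 369 nm: hc/λ = (6.626×10⁻³⁴)(2.998×10⁸)/(369×10⁻⁹) = 5.383×10⁻¹⁹ J.
Energy delivered: (2.40 W)(625 s) = 1500 J.
Photons incident: 1500 / 5.383×10⁻¹⁹ = 2.787×10²¹, i.e. 2.787×10²¹/6.022×10²³ = 0.004628 mol.
Fraction absorbed: 1 − 60.9/100 = 0.3910.
Photons absorbed: 0.3910 × 0.004628 = 0.001810 mol.
Φ = 1.98×10⁻⁴ mol / 0.001810 mol photons = 0.109.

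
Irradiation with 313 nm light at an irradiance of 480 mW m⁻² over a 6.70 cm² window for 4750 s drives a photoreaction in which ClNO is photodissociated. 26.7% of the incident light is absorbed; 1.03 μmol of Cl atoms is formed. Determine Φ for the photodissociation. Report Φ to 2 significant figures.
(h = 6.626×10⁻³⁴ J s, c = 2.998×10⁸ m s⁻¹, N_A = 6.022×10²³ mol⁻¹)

Φ = 0.97

Product: 1.03 μmol = 1.03×10⁻⁶ mol.
Photon energy at 313 nm: hc/λ = (6.626×10⁻³⁴)(2.998×10⁸)/(313×10⁻⁹) = 6.347×10⁻¹⁹ J.
Energy delivered: (480 mW m⁻²)(6.70×10⁻⁴ m²)(4750 s) = 1.528 J.
Photons incident: 1.528 / 6.347×10⁻¹⁹ = 2.407×10¹⁸, i.e. 2.407×10¹⁸/6.022×10²³ = 3.997×10⁻⁶ mol.
Photons absorbed: 0.267 × 3.997×10⁻⁶ = 1.067×10⁻⁶ mol.
Φ = 1.03×10⁻⁶ mol / 1.067×10⁻⁶ mol photons = 0.97.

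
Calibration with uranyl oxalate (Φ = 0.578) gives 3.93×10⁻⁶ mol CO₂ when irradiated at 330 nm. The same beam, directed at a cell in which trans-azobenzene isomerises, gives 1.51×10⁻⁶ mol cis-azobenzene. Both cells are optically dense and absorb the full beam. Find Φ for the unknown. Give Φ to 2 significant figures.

Photons absorbed by the actinometer: 3.93×10⁻⁶ / 0.578 = 6.799×10⁻⁶ mol.
Φ(unknown) = 1.51×10⁻⁶ / 6.799×10⁻⁶ = 0.22.

Φ = 0.22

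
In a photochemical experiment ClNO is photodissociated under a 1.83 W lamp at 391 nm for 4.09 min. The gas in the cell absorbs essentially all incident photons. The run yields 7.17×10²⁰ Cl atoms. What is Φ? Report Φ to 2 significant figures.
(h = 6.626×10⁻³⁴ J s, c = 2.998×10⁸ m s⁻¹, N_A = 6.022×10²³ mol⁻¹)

Product: 7.17×10²⁰ / 6.022×10²³ = 0.001191 mol.
Photon energy at 391 nm: hc/λ = (6.626×10⁻³⁴)(2.998×10⁸)/(391×10⁻⁹) = 5.080×10⁻¹⁹ J.
Energy delivered: (1.83 W)(245.4 s) = 449.1 J.
Photons incident: 449.1 / 5.080×10⁻¹⁹ = 8.841×10²⁰, i.e. 8.841×10²⁰/6.022×10²³ = 0.001468 mol.
Φ = 0.001191 mol / 0.001468 mol photons = 0.81.

Φ = 0.81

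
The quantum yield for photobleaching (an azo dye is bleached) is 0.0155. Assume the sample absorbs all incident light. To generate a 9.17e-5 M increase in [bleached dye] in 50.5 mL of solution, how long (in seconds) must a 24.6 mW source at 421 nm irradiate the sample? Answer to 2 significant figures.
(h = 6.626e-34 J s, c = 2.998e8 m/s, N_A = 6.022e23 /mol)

Product: (9.17e-5 M)(0.0505 L) = 4.631e-6 mol.
Photons that must be absorbed: 4.631e-6 / 0.0155 = 2.988e-4 mol.
Photon energy: hc/λ = 4.718e-19 J; per mole, 2.841e5 J mol⁻¹.
Energy required: 2.988e-4 × 2.841e5 = 84.89 J.
Time: 84.89 J / 0.0246 W = 3500 s.

t ≈ 3500 s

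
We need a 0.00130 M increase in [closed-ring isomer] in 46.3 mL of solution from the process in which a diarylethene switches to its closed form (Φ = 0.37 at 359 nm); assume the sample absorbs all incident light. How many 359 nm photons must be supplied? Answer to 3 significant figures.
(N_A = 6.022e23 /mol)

Product: (0.00130 M)(0.0463 L) = 6.019e-5 mol.
Photons that must be absorbed: 6.019e-5 / 0.37 = 1.627e-4 mol.
Photon count: 1.627e-4 × 6.022e23 = 9.80e19.

9.80e19 photons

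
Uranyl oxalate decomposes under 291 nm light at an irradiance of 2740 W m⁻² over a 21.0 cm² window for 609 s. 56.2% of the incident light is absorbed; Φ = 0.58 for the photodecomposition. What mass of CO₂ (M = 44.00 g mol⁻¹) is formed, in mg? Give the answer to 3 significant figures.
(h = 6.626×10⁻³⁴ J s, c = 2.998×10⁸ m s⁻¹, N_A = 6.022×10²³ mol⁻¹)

Photon energy at 291 nm: hc/λ = (6.626×10⁻³⁴)(2.998×10⁸)/(291×10⁻⁹) = 6.826×10⁻¹⁹ J.
Energy delivered: (2740 W m⁻²)(21.0×10⁻⁴ m²)(609 s) = 3504 J.
Photons incident: 3504 / 6.826×10⁻¹⁹ = 5.133×10²¹, i.e. 5.133×10²¹/6.022×10²³ = 0.008524 mol.
Photons absorbed: 0.562 × 0.008524 = 0.004790 mol.
Product: Φ × n_abs = 0.58 × 0.004790 = 0.002778 mol.
Mass: 0.002778 × 44.00 = 0.1222 g = 122 mg.

122 mg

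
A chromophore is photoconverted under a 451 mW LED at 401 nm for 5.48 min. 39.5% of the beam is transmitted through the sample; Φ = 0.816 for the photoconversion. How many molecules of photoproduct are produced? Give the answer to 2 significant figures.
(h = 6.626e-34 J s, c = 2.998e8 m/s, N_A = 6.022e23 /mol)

1.5e20 molecules

Photon energy at 401 nm: hc/λ = (6.626e-34)(2.998e8)/(401e-9) = 4.954e-19 J.
Energy delivered: (451 mW)(328.8 s) = 148.3 J.
Photons incident: 148.3 / 4.954e-19 = 2.994e20, i.e. 2.994e20/6.022e23 = 4.972e-4 mol.
Fraction absorbed: 1 − 39.5/100 = 0.6050.
Photons absorbed: 0.6050 × 4.972e-4 = 3.008e-4 mol.
Product: Φ × n_abs = 0.816 × 3.008e-4 = 2.455e-4 mol.
As a count: 2.455e-4 × 6.022e23 = 1.5e20.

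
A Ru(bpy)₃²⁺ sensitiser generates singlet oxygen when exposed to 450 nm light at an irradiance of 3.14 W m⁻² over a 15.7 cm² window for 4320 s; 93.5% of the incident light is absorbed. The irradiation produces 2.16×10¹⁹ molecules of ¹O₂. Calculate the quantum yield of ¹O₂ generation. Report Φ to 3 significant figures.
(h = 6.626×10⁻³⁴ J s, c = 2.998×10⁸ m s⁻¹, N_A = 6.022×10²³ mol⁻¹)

Φ = 0.479

Product: 2.16×10¹⁹ / 6.022×10²³ = 3.587×10⁻⁵ mol.
Photon energy at 450 nm: hc/λ = (6.626×10⁻³⁴)(2.998×10⁸)/(450×10⁻⁹) = 4.414×10⁻¹⁹ J.
Energy delivered: (3.14 W m⁻²)(15.7×10⁻⁴ m²)(4320 s) = 21.30 J.
Photons incident: 21.30 / 4.414×10⁻¹⁹ = 4.826×10¹⁹, i.e. 4.826×10¹⁹/6.022×10²³ = 8.014×10⁻⁵ mol.
Photons absorbed: 0.935 × 8.014×10⁻⁵ = 7.493×10⁻⁵ mol.
Φ = 3.587×10⁻⁵ mol / 7.493×10⁻⁵ mol photons = 0.479.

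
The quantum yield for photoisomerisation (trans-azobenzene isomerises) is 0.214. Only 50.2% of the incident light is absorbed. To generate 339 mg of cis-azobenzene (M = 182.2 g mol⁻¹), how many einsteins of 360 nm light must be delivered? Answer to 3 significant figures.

0.0173 einstein

Product: 339 mg / 182.2 g mol⁻¹ = 0.001861 mol.
Photons that must be absorbed: 0.001861 / 0.214 = 0.008696 mol.
Incident photons needed: 0.008696 / 0.502 = 0.01732 mol.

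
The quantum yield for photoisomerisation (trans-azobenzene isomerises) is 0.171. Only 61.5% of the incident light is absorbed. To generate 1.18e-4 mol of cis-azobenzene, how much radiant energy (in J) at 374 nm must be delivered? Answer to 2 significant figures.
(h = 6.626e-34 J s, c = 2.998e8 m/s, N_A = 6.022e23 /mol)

Photons that must be absorbed: 1.18e-4 / 0.171 = 6.901e-4 mol.
Incident photons needed: 6.901e-4 / 0.615 = 0.001122 mol.
Photon energy: hc/λ = 5.311e-19 J; per mole, 3.198e5 J mol⁻¹.
Energy required: 0.001122 × 3.198e5 = 360 J.

360 J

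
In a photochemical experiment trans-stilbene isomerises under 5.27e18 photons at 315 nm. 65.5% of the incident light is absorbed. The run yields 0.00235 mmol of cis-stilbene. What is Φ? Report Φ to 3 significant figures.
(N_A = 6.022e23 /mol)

Product: 0.00235 mmol = 2.35e-6 mol.
Moles of photons: 5.27e18 / 6.022e23 = 8.751e-6 mol.
Photons absorbed: 0.655 × 8.751e-6 = 5.732e-6 mol.
Φ = 2.35e-6 mol / 5.732e-6 mol photons = 0.410.

Φ = 0.410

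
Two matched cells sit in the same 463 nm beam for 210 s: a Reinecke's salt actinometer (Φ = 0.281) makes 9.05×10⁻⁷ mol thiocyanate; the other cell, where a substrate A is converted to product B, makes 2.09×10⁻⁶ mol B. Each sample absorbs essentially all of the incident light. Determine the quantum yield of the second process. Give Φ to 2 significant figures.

Photons absorbed by the actinometer: 9.05×10⁻⁷ / 0.281 = 3.221×10⁻⁶ mol.
Φ(unknown) = 2.09×10⁻⁶ / 3.221×10⁻⁶ = 0.65.

Φ = 0.65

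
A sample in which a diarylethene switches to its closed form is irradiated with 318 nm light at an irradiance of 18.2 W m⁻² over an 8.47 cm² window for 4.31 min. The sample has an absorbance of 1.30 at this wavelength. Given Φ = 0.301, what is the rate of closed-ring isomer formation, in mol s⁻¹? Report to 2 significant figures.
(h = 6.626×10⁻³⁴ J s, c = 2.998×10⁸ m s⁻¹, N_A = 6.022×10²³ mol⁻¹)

Photon energy at 318 nm: hc/λ = (6.626×10⁻³⁴)(2.998×10⁸)/(318×10⁻⁹) = 6.247×10⁻¹⁹ J.
Energy delivered: (18.2 W m⁻²)(8.47×10⁻⁴ m²)(258.6 s) = 3.986 J.
Photons incident: 3.986 / 6.247×10⁻¹⁹ = 6.381×10¹⁸, i.e. 6.381×10¹⁸/6.022×10²³ = 1.060×10⁻⁵ mol.
Fraction absorbed: 1 − 10^(−1.30) = 0.9499.
Photons absorbed: 0.9499 × 1.060×10⁻⁵ = 1.007×10⁻⁵ mol.
Product formed: 0.301 × 1.007×10⁻⁵ = 3.031×10⁻⁶ mol.
Rate: 3.031×10⁻⁶ / 258.6 s = 1.2×10⁻⁸ mol s⁻¹.

1.2×10⁻⁸ mol s⁻¹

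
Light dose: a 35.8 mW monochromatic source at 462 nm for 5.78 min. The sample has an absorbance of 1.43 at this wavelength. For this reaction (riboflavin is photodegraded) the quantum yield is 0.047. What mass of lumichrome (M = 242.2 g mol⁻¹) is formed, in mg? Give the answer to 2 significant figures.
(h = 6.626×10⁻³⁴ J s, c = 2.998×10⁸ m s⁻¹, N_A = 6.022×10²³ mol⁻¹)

0.53 mg

Photon energy at 462 nm: hc/λ = (6.626×10⁻³⁴)(2.998×10⁸)/(462×10⁻⁹) = 4.300×10⁻¹⁹ J.
Energy delivered: (35.8 mW)(346.8 s) = 12.42 J.
Photons incident: 12.42 / 4.300×10⁻¹⁹ = 2.888×10¹⁹, i.e. 2.888×10¹⁹/6.022×10²³ = 4.796×10⁻⁵ mol.
Fraction absorbed: 1 − 10^(−1.43) = 0.9628.
Photons absorbed: 0.9628 × 4.796×10⁻⁵ = 4.618×10⁻⁵ mol.
Product: Φ × n_abs = 0.047 × 4.618×10⁻⁵ = 2.170×10⁻⁶ mol.
Mass: 2.170×10⁻⁶ × 242.2 = 5.256×10⁻⁴ g = 0.53 mg.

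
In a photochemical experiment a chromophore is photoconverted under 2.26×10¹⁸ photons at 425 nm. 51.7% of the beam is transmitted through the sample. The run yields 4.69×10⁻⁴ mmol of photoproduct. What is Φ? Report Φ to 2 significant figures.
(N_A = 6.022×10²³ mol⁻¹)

Product: 4.69×10⁻⁴ mmol = 4.69×10⁻⁷ mol.
Moles of photons: 2.26×10¹⁸ / 6.022×10²³ = 3.753×10⁻⁶ mol.
Fraction absorbed: 1 − 51.7/100 = 0.4830.
Photons absorbed: 0.4830 × 3.753×10⁻⁶ = 1.813×10⁻⁶ mol.
Φ = 4.69×10⁻⁷ mol / 1.813×10⁻⁶ mol photons = 0.26.

Φ = 0.26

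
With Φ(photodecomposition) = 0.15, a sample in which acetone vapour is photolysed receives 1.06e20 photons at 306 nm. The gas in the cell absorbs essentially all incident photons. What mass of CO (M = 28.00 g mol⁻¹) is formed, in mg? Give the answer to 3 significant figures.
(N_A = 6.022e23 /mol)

0.739 mg

Moles of photons: 1.06e20 / 6.022e23 = 1.760e-4 mol.
Product: Φ × n_abs = 0.15 × 1.760e-4 = 2.640e-5 mol.
Mass: 2.640e-5 × 28.00 = 7.392e-4 g = 0.739 mg.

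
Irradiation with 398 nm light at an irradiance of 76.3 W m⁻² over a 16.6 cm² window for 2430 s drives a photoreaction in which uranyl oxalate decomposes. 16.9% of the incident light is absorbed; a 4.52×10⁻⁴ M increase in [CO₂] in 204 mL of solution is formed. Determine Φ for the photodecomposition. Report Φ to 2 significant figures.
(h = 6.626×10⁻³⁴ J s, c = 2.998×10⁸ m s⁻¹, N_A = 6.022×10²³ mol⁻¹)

Product: (4.52×10⁻⁴ M)(0.204 L) = 9.221×10⁻⁵ mol.
Photon energy at 398 nm: hc/λ = (6.626×10⁻³⁴)(2.998×10⁸)/(398×10⁻⁹) = 4.991×10⁻¹⁹ J.
Energy delivered: (76.3 W m⁻²)(16.6×10⁻⁴ m²)(2430 s) = 307.8 J.
Photons incident: 307.8 / 4.991×10⁻¹⁹ = 6.167×10²⁰, i.e. 6.167×10²⁰/6.022×10²³ = 0.001024 mol.
Photons absorbed: 0.169 × 0.001024 = 1.731×10⁻⁴ mol.
Φ = 9.221×10⁻⁵ mol / 1.731×10⁻⁴ mol photons = 0.53.

Φ = 0.53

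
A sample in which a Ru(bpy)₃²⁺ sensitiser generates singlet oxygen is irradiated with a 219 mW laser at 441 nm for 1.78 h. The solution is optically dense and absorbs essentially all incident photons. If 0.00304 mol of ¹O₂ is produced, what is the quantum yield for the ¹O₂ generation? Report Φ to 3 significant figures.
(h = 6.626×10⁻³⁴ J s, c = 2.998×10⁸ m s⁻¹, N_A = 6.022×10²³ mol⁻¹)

Photon energy at 441 nm: hc/λ = (6.626×10⁻³⁴)(2.998×10⁸)/(441×10⁻⁹) = 4.504×10⁻¹⁹ J.
Energy delivered: (219 mW)(6408 s) = 1403 J.
Photons incident: 1403 / 4.504×10⁻¹⁹ = 3.115×10²¹, i.e. 3.115×10²¹/6.022×10²³ = 0.005173 mol.
Φ = 0.00304 mol / 0.005173 mol photons = 0.588.

Φ = 0.588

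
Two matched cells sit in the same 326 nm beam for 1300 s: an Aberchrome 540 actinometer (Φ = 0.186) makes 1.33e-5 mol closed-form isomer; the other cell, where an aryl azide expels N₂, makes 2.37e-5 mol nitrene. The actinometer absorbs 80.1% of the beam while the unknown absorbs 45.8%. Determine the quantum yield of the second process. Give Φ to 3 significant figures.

Photons absorbed by the actinometer: 1.33e-5 / 0.186 = 7.151e-5 mol.
Incident flux: 7.151e-5 / 0.801 = 8.928e-5 einstein.
Absorbed by unknown: 0.458 × 8.928e-5 = 4.089e-5 mol.
Φ(unknown) = 2.37e-5 / 4.089e-5 = 0.580.

Φ = 0.580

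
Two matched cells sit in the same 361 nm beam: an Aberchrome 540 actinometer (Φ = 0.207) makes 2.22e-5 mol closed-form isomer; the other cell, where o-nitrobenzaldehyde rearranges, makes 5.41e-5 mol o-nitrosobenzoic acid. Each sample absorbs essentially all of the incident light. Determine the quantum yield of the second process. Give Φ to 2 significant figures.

Φ = 0.50

Photons absorbed by the actinometer: 2.22e-5 / 0.207 = 1.072e-4 mol.
Φ(unknown) = 5.41e-5 / 1.072e-4 = 0.50.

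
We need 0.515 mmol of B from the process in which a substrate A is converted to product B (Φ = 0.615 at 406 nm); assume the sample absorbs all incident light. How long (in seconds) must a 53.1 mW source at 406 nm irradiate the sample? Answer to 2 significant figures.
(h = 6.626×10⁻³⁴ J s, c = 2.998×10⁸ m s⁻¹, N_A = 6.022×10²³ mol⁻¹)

t ≈ 4600 s

Product: 0.515 mmol = 5.15×10⁻⁴ mol.
Photons that must be absorbed: 5.15×10⁻⁴ / 0.615 = 8.374×10⁻⁴ mol.
Photon energy: hc/λ = 4.893×10⁻¹⁹ J; per mole, 2.947×10⁵ J mol⁻¹.
Energy required: 8.374×10⁻⁴ × 2.947×10⁵ = 246.8 J.
Time: 246.8 J / 0.0531 W = 4600 s.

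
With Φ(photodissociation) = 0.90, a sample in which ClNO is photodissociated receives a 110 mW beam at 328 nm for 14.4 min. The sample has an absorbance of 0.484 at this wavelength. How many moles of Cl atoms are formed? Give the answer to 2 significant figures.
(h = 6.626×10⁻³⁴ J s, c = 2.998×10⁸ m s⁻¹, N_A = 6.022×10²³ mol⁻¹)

1.6×10⁻⁴ mol

Photon energy at 328 nm: hc/λ = (6.626×10⁻³⁴)(2.998×10⁸)/(328×10⁻⁹) = 6.056×10⁻¹⁹ J.
Energy delivered: (110 mW)(864 s) = 95.04 J.
Photons incident: 95.04 / 6.056×10⁻¹⁹ = 1.569×10²⁰, i.e. 1.569×10²⁰/6.022×10²³ = 2.605×10⁻⁴ mol.
Fraction absorbed: 1 − 10^(−0.484) = 0.6719.
Photons absorbed: 0.6719 × 2.605×10⁻⁴ = 1.750×10⁻⁴ mol.
Product: Φ × n_abs = 0.90 × 1.750×10⁻⁴ = 1.575×10⁻⁴ mol.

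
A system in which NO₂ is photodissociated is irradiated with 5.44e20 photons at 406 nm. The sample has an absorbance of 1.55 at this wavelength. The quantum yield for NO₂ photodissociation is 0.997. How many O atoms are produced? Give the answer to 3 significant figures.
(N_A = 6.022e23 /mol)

Moles of photons: 5.44e20 / 6.022e23 = 9.034e-4 mol.
Fraction absorbed: 1 − 10^(−1.55) = 0.9718.
Photons absorbed: 0.9718 × 9.034e-4 = 8.779e-4 mol.
Product: Φ × n_abs = 0.997 × 8.779e-4 = 8.753e-4 mol.
As a count: 8.753e-4 × 6.022e23 = 5.27e20.

5.27e20 atoms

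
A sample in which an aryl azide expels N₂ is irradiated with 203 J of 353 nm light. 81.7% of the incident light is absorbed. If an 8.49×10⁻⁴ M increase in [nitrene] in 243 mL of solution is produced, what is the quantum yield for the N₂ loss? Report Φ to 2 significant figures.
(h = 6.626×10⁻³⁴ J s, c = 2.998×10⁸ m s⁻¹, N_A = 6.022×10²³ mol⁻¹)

Φ = 0.42

Product: (8.49×10⁻⁴ M)(0.243 L) = 2.063×10⁻⁴ mol.
Photon energy at 353 nm: hc/λ = (6.626×10⁻³⁴)(2.998×10⁸)/(353×10⁻⁹) = 5.627×10⁻¹⁹ J.
Photons incident: 203 / 5.627×10⁻¹⁹ = 3.608×10²⁰, i.e. 3.608×10²⁰/6.022×10²³ = 5.991×10⁻⁴ mol.
Photons absorbed: 0.817 × 5.991×10⁻⁴ = 4.895×10⁻⁴ mol.
Φ = 2.063×10⁻⁴ mol / 4.895×10⁻⁴ mol photons = 0.42.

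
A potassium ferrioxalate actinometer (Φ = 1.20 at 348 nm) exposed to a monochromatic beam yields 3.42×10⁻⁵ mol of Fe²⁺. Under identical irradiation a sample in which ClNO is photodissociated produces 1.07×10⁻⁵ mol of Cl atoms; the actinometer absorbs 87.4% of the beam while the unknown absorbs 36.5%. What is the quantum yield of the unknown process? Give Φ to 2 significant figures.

Photons absorbed by the actinometer: 3.42×10⁻⁵ / 1.20 = 2.850×10⁻⁵ mol.
Incident flux: 2.850×10⁻⁵ / 0.874 = 3.261×10⁻⁵ einstein.
Absorbed by unknown: 0.365 × 3.261×10⁻⁵ = 1.190×10⁻⁵ mol.
Φ(unknown) = 1.07×10⁻⁵ / 1.190×10⁻⁵ = 0.90.

Φ = 0.90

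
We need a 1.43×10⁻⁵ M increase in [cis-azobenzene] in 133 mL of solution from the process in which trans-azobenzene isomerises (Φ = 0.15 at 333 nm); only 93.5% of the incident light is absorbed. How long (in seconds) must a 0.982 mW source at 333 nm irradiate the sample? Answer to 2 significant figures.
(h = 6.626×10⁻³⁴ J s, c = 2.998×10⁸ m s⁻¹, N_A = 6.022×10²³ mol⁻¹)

t ≈ 5000 s

Product: (1.43×10⁻⁵ M)(0.133 L) = 1.902×10⁻⁶ mol.
Photons that must be absorbed: 1.902×10⁻⁶ / 0.15 = 1.268×10⁻⁵ mol.
Incident photons needed: 1.268×10⁻⁵ / 0.935 = 1.356×10⁻⁵ mol.
Photon energy: hc/λ = 5.965×10⁻¹⁹ J; per mole, 3.592×10⁵ J mol⁻¹.
Energy required: 1.356×10⁻⁵ × 3.592×10⁵ = 4.871 J.
Time: 4.871 J / 0.000982 W = 5000 s.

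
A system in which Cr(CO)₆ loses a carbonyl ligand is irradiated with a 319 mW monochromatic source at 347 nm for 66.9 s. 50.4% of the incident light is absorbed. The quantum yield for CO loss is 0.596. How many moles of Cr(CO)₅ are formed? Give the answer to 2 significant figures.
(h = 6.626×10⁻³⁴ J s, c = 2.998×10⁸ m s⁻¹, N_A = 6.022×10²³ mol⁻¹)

Photon energy at 347 nm: hc/λ = (6.626×10⁻³⁴)(2.998×10⁸)/(347×10⁻⁹) = 5.725×10⁻¹⁹ J.
Energy delivered: (319 mW)(66.9 s) = 21.34 J.
Photons incident: 21.34 / 5.725×10⁻¹⁹ = 3.728×10¹⁹, i.e. 3.728×10¹⁹/6.022×10²³ = 6.191×10⁻⁵ mol.
Photons absorbed: 0.504 × 6.191×10⁻⁵ = 3.120×10⁻⁵ mol.
Product: Φ × n_abs = 0.596 × 3.120×10⁻⁵ = 1.860×10⁻⁵ mol.

1.9×10⁻⁵ mol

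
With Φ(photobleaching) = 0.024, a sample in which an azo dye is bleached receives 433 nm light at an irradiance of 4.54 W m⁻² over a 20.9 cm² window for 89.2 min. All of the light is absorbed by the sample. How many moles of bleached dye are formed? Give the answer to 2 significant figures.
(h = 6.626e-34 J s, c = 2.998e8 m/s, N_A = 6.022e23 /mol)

4.4e-6 mol

Photon energy at 433 nm: hc/λ = (6.626e-34)(2.998e8)/(433e-9) = 4.588e-19 J.
Energy delivered: (4.54 W m⁻²)(20.9e-4 m²)(5352 s) = 50.78 J.
Photons incident: 50.78 / 4.588e-19 = 1.107e20, i.e. 1.107e20/6.022e23 = 1.838e-4 mol.
Product: Φ × n_abs = 0.024 × 1.838e-4 = 4.411e-6 mol.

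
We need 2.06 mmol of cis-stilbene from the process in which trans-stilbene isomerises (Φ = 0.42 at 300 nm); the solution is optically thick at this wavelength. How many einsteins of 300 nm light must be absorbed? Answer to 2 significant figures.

Product: 2.06 mmol = 0.00206 mol.
Photons that must be absorbed: 0.00206 / 0.42 = 0.004905 mol.

0.0049 einstein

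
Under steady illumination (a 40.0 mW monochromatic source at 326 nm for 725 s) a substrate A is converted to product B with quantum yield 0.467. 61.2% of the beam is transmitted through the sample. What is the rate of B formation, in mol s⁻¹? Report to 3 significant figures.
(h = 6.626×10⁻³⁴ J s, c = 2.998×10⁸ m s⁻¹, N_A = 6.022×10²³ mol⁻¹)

Photon energy at 326 nm: hc/λ = (6.626×10⁻³⁴)(2.998×10⁸)/(326×10⁻⁹) = 6.093×10⁻¹⁹ J.
Energy delivered: (40.0 mW)(725 s) = 29.00 J.
Photons incident: 29.00 / 6.093×10⁻¹⁹ = 4.760×10¹⁹, i.e. 4.760×10¹⁹/6.022×10²³ = 7.904×10⁻⁵ mol.
Fraction absorbed: 1 − 61.2/100 = 0.3880.
Photons absorbed: 0.3880 × 7.904×10⁻⁵ = 3.067×10⁻⁵ mol.
Product formed: 0.467 × 3.067×10⁻⁵ = 1.432×10⁻⁵ mol.
Rate: 1.432×10⁻⁵ / 725 s = 1.98×10⁻⁸ mol s⁻¹.

1.98×10⁻⁸ mol s⁻¹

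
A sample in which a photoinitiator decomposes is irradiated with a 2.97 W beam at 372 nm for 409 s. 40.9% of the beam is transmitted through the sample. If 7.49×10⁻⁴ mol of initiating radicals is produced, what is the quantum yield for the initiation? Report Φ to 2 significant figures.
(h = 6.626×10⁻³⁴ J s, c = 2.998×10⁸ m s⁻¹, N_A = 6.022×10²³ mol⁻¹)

Φ = 0.34

Photon energy at 372 nm: hc/λ = (6.626×10⁻³⁴)(2.998×10⁸)/(372×10⁻⁹) = 5.340×10⁻¹⁹ J.
Energy delivered: (2.97 W)(409 s) = 1215 J.
Photons incident: 1215 / 5.340×10⁻¹⁹ = 2.275×10²¹, i.e. 2.275×10²¹/6.022×10²³ = 0.003778 mol.
Fraction absorbed: 1 − 40.9/100 = 0.5910.
Photons absorbed: 0.5910 × 0.003778 = 0.002233 mol.
Φ = 7.49×10⁻⁴ mol / 0.002233 mol photons = 0.34.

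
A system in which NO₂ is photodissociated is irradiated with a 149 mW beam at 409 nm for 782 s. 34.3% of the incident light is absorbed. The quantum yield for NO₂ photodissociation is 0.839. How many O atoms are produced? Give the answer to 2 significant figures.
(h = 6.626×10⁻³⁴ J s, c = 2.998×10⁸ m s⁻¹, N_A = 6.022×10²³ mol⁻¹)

Photon energy at 409 nm: hc/λ = (6.626×10⁻³⁴)(2.998×10⁸)/(409×10⁻⁹) = 4.857×10⁻¹⁹ J.
Energy delivered: (149 mW)(782 s) = 116.5 J.
Photons incident: 116.5 / 4.857×10⁻¹⁹ = 2.399×10²⁰, i.e. 2.399×10²⁰/6.022×10²³ = 3.984×10⁻⁴ mol.
Photons absorbed: 0.343 × 3.984×10⁻⁴ = 1.367×10⁻⁴ mol.
Product: Φ × n_abs = 0.839 × 1.367×10⁻⁴ = 1.147×10⁻⁴ mol.
As a count: 1.147×10⁻⁴ × 6.022×10²³ = 6.9×10¹⁹.

6.9×10¹⁹ atoms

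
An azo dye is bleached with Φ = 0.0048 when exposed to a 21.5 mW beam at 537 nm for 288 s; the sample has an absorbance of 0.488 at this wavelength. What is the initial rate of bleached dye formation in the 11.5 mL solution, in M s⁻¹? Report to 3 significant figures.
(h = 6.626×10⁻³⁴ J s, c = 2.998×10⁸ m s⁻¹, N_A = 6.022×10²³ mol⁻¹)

2.72×10⁻⁸ M s⁻¹

Photon energy at 537 nm: hc/λ = (6.626×10⁻³⁴)(2.998×10⁸)/(537×10⁻⁹) = 3.699×10⁻¹⁹ J.
Energy delivered: (21.5 mW)(288 s) = 6.192 J.
Photons incident: 6.192 / 3.699×10⁻¹⁹ = 1.674×10¹⁹, i.e. 1.674×10¹⁹/6.022×10²³ = 2.780×10⁻⁵ mol.
Fraction absorbed: 1 − 10^(−0.488) = 0.6749.
Photons absorbed: 0.6749 × 2.780×10⁻⁵ = 1.876×10⁻⁵ mol.
Product formed: 0.0048 × 1.876×10⁻⁵ = 9.005×10⁻⁸ mol.
Rate: 9.005×10⁻⁸ mol / (288 s × 0.0115 L) = 2.72×10⁻⁸ M s⁻¹.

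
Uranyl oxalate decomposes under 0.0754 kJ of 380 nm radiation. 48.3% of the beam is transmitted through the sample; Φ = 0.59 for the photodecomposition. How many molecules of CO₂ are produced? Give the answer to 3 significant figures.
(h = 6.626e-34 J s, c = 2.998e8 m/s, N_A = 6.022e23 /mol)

4.40e19 molecules

Photon energy at 380 nm: hc/λ = (6.626e-34)(2.998e8)/(380e-9) = 5.228e-19 J.
Incident energy: 0.0754 kJ = 75.4 J.
Photons incident: 75.4 / 5.228e-19 = 1.442e20, i.e. 1.442e20/6.022e23 = 2.395e-4 mol.
Fraction absorbed: 1 − 48.3/100 = 0.5170.
Photons absorbed: 0.5170 × 2.395e-4 = 1.238e-4 mol.
Product: Φ × n_abs = 0.59 × 1.238e-4 = 7.304e-5 mol.
As a count: 7.304e-5 × 6.022e23 = 4.40e19.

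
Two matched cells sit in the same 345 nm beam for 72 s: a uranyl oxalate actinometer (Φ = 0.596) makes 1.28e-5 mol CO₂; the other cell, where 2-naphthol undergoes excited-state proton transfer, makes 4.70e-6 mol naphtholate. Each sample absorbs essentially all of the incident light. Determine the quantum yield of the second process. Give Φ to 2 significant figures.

Photons absorbed by the actinometer: 1.28e-5 / 0.596 = 2.148e-5 mol.
Φ(unknown) = 4.70e-6 / 2.148e-5 = 0.22.

Φ = 0.22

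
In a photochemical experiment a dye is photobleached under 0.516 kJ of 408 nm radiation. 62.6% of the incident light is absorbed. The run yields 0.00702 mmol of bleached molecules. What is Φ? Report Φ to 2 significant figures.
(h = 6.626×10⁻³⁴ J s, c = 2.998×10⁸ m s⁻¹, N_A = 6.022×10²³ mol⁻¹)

Product: 0.00702 mmol = 7.02×10⁻⁶ mol.
Photon energy at 408 nm: hc/λ = (6.626×10⁻³⁴)(2.998×10⁸)/(408×10⁻⁹) = 4.869×10⁻¹⁹ J.
Incident energy: 0.516 kJ = 516 J.
Photons incident: 516 / 4.869×10⁻¹⁹ = 1.060×10²¹, i.e. 1.060×10²¹/6.022×10²³ = 0.001760 mol.
Photons absorbed: 0.626 × 0.001760 = 0.001102 mol.
Φ = 7.02×10⁻⁶ mol / 0.001102 mol photons = 0.0064.

Φ = 0.0064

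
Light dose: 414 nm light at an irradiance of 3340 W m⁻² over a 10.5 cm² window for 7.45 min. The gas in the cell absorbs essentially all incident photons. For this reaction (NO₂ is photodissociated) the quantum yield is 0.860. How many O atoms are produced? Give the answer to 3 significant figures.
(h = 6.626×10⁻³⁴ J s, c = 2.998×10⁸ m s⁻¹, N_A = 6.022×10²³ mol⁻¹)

Photon energy at 414 nm: hc/λ = (6.626×10⁻³⁴)(2.998×10⁸)/(414×10⁻⁹) = 4.798×10⁻¹⁹ J.
Energy delivered: (3340 W m⁻²)(10.5×10⁻⁴ m²)(447 s) = 1568 J.
Photons incident: 1568 / 4.798×10⁻¹⁹ = 3.268×10²¹, i.e. 3.268×10²¹/6.022×10²³ = 0.005427 mol.
Product: Φ × n_abs = 0.860 × 0.005427 = 0.004667 mol.
As a count: 0.004667 × 6.022×10²³ = 2.81×10²¹.

2.81×10²¹ atoms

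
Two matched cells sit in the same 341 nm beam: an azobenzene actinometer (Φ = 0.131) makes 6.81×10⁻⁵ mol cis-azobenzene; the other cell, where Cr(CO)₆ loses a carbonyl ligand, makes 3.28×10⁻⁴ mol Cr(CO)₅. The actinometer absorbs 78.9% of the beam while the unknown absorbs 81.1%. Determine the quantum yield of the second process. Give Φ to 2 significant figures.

Φ = 0.61

Photons absorbed by the actinometer: 6.81×10⁻⁵ / 0.131 = 5.198×10⁻⁴ mol.
Incident flux: 5.198×10⁻⁴ / 0.789 = 6.588×10⁻⁴ einstein.
Absorbed by unknown: 0.811 × 6.588×10⁻⁴ = 5.343×10⁻⁴ mol.
Φ(unknown) = 3.28×10⁻⁴ / 5.343×10⁻⁴ = 0.61.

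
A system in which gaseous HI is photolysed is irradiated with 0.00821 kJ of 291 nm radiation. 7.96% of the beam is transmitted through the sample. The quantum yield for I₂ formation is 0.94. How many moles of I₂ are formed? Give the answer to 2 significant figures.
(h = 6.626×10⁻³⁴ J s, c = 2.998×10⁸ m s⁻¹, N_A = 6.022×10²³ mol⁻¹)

1.7×10⁻⁵ mol

Photon energy at 291 nm: hc/λ = (6.626×10⁻³⁴)(2.998×10⁸)/(291×10⁻⁹) = 6.826×10⁻¹⁹ J.
Incident energy: 0.00821 kJ = 8.21 J.
Photons incident: 8.21 / 6.826×10⁻¹⁹ = 1.203×10¹⁹, i.e. 1.203×10¹⁹/6.022×10²³ = 1.998×10⁻⁵ mol.
Fraction absorbed: 1 − 7.96/100 = 0.9204.
Photons absorbed: 0.9204 × 1.998×10⁻⁵ = 1.839×10⁻⁵ mol.
Product: Φ × n_abs = 0.94 × 1.839×10⁻⁵ = 1.729×10⁻⁵ mol.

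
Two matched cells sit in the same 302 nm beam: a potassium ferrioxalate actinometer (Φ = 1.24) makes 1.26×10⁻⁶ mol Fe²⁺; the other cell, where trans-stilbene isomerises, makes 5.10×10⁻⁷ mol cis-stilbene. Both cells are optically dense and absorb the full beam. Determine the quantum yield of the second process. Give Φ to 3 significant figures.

Φ = 0.502

Photons absorbed by the actinometer: 1.26×10⁻⁶ / 1.24 = 1.016×10⁻⁶ mol.
Φ(unknown) = 5.10×10⁻⁷ / 1.016×10⁻⁶ = 0.502.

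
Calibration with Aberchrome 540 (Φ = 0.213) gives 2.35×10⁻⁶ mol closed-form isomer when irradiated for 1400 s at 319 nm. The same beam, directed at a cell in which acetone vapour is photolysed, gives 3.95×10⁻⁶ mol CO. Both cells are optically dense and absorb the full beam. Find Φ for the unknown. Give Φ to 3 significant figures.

Photons absorbed by the actinometer: 2.35×10⁻⁶ / 0.213 = 1.103×10⁻⁵ mol.
Φ(unknown) = 3.95×10⁻⁶ / 1.103×10⁻⁵ = 0.358.

Φ = 0.358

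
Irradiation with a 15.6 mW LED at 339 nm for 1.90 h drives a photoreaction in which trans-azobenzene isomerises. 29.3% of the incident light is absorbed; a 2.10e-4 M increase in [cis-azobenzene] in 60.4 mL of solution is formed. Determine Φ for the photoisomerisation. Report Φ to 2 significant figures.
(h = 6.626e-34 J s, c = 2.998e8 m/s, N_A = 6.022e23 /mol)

Φ = 0.14

Product: (2.10e-4 M)(0.0604 L) = 1.268e-5 mol.
Photon energy at 339 nm: hc/λ = (6.626e-34)(2.998e8)/(339e-9) = 5.860e-19 J.
Energy delivered: (15.6 mW)(6840 s) = 106.7 J.
Photons incident: 106.7 / 5.860e-19 = 1.821e20, i.e. 1.821e20/6.022e23 = 3.024e-4 mol.
Photons absorbed: 0.293 × 3.024e-4 = 8.860e-5 mol.
Φ = 1.268e-5 mol / 8.860e-5 mol photons = 0.14.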